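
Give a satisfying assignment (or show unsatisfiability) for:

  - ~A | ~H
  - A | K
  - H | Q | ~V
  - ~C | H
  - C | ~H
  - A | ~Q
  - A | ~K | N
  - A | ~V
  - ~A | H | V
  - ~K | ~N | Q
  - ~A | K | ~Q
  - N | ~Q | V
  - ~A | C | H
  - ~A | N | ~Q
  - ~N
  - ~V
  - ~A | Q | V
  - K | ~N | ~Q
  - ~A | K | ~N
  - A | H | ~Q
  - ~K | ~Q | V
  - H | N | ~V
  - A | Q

No satisfying assignment exists.

Case V = True:
  Clause (~V) is falsified — contradiction.
Case V = False:
  (~N) forces N = False.
  (N | ~Q | V) forces Q = False.
  (~A | Q | V) forces A = False.
  Clause (A | Q) is falsified — contradiction.
Both cases fail, so the formula is unsatisfiable.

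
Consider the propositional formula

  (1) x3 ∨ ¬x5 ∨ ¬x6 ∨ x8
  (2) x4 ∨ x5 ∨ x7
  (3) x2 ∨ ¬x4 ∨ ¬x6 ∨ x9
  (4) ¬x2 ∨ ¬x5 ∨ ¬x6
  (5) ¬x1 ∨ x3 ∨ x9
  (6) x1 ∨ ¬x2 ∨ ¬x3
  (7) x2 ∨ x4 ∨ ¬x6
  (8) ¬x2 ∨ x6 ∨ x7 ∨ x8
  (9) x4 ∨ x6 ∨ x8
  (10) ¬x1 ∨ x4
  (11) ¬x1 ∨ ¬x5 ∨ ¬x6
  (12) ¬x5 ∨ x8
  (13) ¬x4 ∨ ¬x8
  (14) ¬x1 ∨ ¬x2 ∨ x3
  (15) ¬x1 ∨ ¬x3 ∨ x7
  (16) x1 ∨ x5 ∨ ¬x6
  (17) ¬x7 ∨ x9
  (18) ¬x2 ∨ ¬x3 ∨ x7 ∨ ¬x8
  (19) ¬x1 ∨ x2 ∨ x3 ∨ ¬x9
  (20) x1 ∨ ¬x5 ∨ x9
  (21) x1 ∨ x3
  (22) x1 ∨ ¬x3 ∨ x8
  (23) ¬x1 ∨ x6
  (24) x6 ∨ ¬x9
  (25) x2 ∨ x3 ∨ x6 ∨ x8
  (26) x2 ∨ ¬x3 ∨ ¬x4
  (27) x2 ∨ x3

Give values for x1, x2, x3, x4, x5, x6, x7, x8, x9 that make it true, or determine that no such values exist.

Set x1 = True.
  then (¬x1 ∨ x4) forces x4 = True.
  then (¬x4 ∨ ¬x8) forces x8 = False.
  then (¬x1 ∨ x6) forces x6 = True.
  then (¬x1 ∨ ¬x5 ∨ ¬x6) forces x5 = False.
Try x2 = False:
  (x2 ∨ ¬x4 ∨ ¬x6 ∨ x9) forces x9 = True.
  (¬x1 ∨ x2 ∨ x3 ∨ ¬x9) forces x3 = True.
  clause (x2 ∨ ¬x3 ∨ ¬x4) is falsified — backtrack.
So x2 = True.
  then (¬x1 ∨ ¬x2 ∨ x3) forces x3 = True.
  then (¬x1 ∨ ¬x3 ∨ x7) forces x7 = True.
  then (¬x7 ∨ x9) forces x9 = True.
All clauses satisfied.

x1 = True, x2 = True, x3 = True, x4 = True, x5 = False, x6 = True, x7 = True, x8 = False, x9 = True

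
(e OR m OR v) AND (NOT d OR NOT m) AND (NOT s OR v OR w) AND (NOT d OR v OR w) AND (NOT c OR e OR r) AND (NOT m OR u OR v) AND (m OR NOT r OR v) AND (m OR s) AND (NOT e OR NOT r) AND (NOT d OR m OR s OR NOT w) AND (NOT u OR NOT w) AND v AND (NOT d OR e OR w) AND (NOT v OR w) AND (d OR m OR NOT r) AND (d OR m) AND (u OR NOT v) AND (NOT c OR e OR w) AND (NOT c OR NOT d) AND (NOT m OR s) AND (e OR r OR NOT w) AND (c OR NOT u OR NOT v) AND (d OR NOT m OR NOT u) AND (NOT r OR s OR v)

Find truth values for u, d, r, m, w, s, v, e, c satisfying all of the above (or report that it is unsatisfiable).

UNSATISFIABLE

Case v = True:
  (NOT v OR w) forces w = True.
  (NOT u OR NOT w) forces u = False.
  Clause (u OR NOT v) is falsified — contradiction.
Case v = False:
  Clause (v) is falsified — contradiction.
Both cases fail, so the formula is unsatisfiable.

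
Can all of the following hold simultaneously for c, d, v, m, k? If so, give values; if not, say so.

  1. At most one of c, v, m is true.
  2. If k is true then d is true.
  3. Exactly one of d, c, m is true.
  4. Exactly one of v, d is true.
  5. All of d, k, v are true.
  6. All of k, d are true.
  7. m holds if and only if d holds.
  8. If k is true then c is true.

Unsatisfiable — no assignment works.

Case k = True:
  (2) with k=T forces d = True.
  (3) with d=T forces c = False.
  Constraint (8) is violated (k=T, c=F) — contradiction.
Case k = False:
  Constraint (5) is violated (k=F) — contradiction.
Both cases fail — unsatisfiable.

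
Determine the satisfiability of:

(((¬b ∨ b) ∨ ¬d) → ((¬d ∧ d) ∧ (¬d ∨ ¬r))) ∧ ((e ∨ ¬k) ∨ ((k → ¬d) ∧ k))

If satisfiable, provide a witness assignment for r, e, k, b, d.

The conjunct ((¬b ∨ b) ∨ ¬d) → ((¬d ∧ d) ∧ (¬d ∨ ¬r)) is unsatisfiable on its own:
  r=F, b=F, d=F: evaluates to False.
  r=F, b=F, d=T: evaluates to False.
  r=F, b=T, d=F: evaluates to False.
  r=F, b=T, d=T: evaluates to False.
  r=T, b=F, d=F: evaluates to False.
  r=T, b=F, d=T: evaluates to False.
  r=T, b=T, d=F: evaluates to False.
  r=T, b=T, d=T: evaluates to False.
So the whole conjunction is unsatisfiable.

UNSATISFIABLE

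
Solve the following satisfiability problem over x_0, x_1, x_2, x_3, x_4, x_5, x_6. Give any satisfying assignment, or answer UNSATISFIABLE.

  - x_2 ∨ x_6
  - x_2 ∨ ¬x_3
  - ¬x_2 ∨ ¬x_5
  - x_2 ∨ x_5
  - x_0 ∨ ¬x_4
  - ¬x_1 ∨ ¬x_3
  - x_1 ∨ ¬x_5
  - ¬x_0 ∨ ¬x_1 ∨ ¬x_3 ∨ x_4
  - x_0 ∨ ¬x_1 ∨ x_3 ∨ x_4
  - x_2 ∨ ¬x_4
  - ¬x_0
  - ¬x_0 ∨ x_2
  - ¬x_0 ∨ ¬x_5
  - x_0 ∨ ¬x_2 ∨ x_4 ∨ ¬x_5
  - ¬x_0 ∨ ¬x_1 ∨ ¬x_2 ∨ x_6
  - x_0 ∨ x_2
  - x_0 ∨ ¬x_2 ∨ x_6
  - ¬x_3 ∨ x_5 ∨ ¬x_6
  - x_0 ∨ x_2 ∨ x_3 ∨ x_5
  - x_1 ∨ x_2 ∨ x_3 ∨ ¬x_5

x_0 = False, x_1 = False, x_2 = True, x_3 = False, x_4 = False, x_5 = False, x_6 = True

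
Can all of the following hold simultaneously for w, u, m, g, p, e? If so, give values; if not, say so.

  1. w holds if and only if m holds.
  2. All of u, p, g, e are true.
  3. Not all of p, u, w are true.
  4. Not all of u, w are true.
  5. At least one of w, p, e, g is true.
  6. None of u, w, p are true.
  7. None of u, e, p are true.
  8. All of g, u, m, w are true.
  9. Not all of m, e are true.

Case w = True:
  Constraint (6) is violated (w=T) — contradiction.
Case w = False:
  Constraint (8) is violated (w=F) — contradiction.
Both cases fail — unsatisfiable.

UNSATISFIABLE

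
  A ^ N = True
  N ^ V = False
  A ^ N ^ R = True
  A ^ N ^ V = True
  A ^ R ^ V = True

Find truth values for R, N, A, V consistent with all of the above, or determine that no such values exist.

R = False; N = False; A = True; V = False

A ^ N = T ^ F = True ✓
N ^ V = F ^ F = False ✓
A ^ N ^ R = T ^ F ^ F = True ✓
A ^ N ^ V = T ^ F ^ F = True ✓
A ^ R ^ V = T ^ F ^ F = True ✓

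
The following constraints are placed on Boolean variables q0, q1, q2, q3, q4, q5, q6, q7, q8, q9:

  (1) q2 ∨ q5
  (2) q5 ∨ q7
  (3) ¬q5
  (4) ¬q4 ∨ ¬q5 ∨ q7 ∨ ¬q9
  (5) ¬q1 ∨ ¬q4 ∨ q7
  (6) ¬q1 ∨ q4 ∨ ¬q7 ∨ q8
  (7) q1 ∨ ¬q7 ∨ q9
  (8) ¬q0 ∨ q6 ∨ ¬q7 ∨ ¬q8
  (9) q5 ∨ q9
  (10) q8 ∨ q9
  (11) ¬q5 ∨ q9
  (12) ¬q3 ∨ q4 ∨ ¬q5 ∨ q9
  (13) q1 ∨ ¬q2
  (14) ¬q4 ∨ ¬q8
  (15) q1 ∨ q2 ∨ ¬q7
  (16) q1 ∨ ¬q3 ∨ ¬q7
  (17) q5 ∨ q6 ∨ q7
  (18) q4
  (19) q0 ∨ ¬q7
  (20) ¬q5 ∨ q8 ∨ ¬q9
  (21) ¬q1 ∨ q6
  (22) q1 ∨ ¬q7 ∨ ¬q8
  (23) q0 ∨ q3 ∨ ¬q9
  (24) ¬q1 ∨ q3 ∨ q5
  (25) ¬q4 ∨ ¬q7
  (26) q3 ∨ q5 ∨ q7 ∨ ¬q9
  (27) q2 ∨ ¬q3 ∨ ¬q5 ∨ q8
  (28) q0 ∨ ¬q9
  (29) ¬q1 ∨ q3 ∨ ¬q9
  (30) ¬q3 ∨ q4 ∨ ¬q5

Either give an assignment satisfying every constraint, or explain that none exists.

Case q4 = True:
  (¬q5) forces q5 = False.
  (q2 ∨ q5) forces q2 = True.
  (q5 ∨ q7) forces q7 = True.
  Clause (¬q4 ∨ ¬q7) is falsified — contradiction.
Case q4 = False:
  Clause (q4) is falsified — contradiction.
Both cases fail, so the formula is unsatisfiable.

No satisfying assignment exists.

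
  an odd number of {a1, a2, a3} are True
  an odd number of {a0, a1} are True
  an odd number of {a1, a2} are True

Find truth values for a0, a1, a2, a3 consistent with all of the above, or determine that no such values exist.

a0 = False; a1 = True; a2 = False; a3 = False

{a1, a2, a3}: 1 true → odd ✓
{a0, a1}: 1 true → odd ✓
{a1, a2}: 1 true → odd ✓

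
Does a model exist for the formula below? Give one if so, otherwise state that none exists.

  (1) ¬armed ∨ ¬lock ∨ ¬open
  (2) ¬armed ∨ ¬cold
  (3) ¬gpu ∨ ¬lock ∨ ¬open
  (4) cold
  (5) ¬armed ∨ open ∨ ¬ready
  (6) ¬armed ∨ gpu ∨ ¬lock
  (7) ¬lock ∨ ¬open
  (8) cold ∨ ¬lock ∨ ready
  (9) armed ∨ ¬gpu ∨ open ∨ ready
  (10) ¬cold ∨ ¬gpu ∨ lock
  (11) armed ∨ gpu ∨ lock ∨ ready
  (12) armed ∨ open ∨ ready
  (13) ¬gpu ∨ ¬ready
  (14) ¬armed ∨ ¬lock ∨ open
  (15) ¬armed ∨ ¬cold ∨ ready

Unit clause (cold) forces cold = True.
In (¬armed ∨ ¬cold) only ¬armed is left, so armed = False.
Set open = False.
  then (armed ∨ open ∨ ready) forces ready = True.
  then (¬gpu ∨ ¬ready) forces gpu = False.
Set lock = False.
All clauses satisfied.

armed: False, open: False, ready: True, lock: False, cold: True, gpu: False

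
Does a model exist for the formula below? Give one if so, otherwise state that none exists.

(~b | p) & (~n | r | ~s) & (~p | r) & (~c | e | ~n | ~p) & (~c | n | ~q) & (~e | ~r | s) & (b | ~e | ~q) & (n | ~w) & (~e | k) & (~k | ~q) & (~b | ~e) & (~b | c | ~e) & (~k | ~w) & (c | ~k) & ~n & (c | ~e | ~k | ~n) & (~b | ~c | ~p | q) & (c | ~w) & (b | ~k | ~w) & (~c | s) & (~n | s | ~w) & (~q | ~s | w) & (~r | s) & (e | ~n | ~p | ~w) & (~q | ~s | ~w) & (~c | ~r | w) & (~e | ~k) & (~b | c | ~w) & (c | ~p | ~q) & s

Unit clause (~n) forces n = False.
Unit clause (s) forces s = True.
In (n | ~w) only ~w is left, so w = False.
In (~q | ~s | w) only ~q is left, so q = False.
Set c = False.
  then (c | ~k) forces k = False.
  then (~e | k) forces e = False.
Set r = True.
Set b = False.
Set p = True.
All clauses satisfied.

q = False; s = True; c = False; k = False; w = False; e = False; r = True; b = False; n = False; p = True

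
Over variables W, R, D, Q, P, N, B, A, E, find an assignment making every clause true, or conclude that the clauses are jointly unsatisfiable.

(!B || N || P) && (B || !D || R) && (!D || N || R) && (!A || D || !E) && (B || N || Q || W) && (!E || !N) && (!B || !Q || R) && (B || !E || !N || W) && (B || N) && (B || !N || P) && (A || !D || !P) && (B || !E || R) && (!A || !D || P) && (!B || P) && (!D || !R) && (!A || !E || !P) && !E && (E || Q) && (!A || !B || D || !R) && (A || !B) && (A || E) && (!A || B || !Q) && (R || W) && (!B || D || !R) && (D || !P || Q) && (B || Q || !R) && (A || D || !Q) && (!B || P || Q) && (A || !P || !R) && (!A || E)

Case A = True:
  (!E) forces E = False.
  Clause (!A || E) is falsified — contradiction.
Case A = False:
  (!E) forces E = False.
  Clause (A || E) is falsified — contradiction.
Both cases fail, so the formula is unsatisfiable.

No satisfying assignment exists.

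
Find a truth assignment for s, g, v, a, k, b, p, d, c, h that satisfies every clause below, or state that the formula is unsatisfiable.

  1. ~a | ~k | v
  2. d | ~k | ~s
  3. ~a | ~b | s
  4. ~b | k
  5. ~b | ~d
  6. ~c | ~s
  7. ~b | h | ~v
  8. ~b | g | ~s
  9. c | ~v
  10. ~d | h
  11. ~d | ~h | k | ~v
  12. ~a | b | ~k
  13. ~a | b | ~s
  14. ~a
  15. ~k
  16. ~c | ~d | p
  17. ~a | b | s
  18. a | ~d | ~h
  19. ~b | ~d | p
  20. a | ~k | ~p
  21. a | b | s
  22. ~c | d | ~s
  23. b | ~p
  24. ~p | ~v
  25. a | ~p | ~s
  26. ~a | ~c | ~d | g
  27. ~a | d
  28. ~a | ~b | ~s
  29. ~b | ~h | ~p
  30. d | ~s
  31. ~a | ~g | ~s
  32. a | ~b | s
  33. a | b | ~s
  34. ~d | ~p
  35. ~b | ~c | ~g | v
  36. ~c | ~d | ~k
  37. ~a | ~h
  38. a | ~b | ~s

UNSATISFIABLE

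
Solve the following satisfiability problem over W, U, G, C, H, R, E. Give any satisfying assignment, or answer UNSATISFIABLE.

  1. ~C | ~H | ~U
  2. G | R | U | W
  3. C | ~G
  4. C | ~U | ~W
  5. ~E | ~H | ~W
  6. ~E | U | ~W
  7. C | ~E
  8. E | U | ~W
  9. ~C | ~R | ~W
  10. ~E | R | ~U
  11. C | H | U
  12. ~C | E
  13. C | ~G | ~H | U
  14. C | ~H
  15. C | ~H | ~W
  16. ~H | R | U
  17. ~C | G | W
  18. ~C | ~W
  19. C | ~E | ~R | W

W: False, U: False, G: True, C: True, H: False, R: False, E: True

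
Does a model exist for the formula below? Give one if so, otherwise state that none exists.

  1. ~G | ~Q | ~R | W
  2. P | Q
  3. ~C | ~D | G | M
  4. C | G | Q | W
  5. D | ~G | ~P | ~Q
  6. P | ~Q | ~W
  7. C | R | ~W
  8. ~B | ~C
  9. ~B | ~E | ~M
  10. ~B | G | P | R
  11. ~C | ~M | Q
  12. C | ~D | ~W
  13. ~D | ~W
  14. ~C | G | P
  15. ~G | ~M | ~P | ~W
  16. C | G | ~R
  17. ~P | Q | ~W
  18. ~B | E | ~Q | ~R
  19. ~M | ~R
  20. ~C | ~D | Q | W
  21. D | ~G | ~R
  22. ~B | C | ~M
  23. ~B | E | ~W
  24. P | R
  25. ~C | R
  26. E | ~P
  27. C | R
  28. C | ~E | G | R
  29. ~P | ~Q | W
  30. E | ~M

P: True; D: True; W: False; M: False; C: False; E: True; Q: False; B: True; G: True; R: True

Set P = True.
  then (E | ~P) forces E = True.
Set D = True.
  then (~D | ~W) forces W = False.
  then (~P | ~Q | W) forces Q = False.
  then (~C | ~D | Q | W) forces C = False.
  then (C | R) forces R = True.
  then (C | G | Q | W) forces G = True.
  then (~M | ~R) forces M = False.
Set B = True.
All clauses satisfied.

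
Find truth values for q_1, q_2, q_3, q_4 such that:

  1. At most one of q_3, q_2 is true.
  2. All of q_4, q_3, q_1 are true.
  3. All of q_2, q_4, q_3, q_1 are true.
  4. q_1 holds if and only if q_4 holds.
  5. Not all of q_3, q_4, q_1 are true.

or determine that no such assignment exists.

Case q_2 = True:
  (1) with q_2=T forces q_3 = False.
  Constraint (2) is violated (q_3=F) — contradiction.
Case q_2 = False:
  Constraint (3) is violated (q_2=F) — contradiction.
Both cases fail — unsatisfiable.

No satisfying assignment exists.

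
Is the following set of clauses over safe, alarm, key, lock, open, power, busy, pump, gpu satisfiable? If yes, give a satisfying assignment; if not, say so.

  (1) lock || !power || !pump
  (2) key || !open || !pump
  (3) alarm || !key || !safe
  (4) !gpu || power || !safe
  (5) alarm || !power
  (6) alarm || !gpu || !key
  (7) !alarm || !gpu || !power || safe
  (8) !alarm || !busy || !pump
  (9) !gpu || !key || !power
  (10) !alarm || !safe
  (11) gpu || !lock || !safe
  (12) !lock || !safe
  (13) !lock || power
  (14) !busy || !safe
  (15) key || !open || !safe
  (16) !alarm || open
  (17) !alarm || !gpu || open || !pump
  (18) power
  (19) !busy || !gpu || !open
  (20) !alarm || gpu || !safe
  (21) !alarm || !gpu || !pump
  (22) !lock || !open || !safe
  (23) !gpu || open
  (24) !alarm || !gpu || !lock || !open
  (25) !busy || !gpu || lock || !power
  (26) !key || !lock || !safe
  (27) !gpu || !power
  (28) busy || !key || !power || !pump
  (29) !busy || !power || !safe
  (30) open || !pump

Unit clause (power) forces power = True.
In (!gpu || !power) only !gpu is left, so gpu = False.
In (alarm || !power) only alarm is left, so alarm = True.
In (!alarm || !safe) only !safe is left, so safe = False.
In (!alarm || open) only open is left, so open = True.
Set key = False.
  then (key || !open || !pump) forces pump = False.
Set lock = False.
Set busy = False.
All clauses satisfied.

safe=F, alarm=T, key=F, lock=F, open=T, power=T, busy=F, pump=F, gpu=F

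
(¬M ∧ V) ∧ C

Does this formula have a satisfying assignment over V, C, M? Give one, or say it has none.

V=T, C=T, M=F

  ¬M ∧ V = True
    ¬M = True
Both conjuncts True, so the formula holds.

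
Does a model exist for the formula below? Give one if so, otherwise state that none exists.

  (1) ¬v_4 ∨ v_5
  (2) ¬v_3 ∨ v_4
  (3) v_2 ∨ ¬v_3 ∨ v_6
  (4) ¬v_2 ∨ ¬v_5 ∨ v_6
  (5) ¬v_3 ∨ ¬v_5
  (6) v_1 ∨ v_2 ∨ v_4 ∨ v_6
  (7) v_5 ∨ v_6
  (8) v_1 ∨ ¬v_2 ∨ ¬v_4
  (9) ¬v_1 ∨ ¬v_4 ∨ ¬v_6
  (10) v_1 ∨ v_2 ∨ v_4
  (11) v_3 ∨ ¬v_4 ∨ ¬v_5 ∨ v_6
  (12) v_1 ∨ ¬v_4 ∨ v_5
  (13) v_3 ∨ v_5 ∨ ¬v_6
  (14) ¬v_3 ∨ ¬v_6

v_1 = False, v_2 = True, v_3 = False, v_4 = False, v_5 = True, v_6 = True

Set v_1 = False.
Set v_2 = True.
  then (v_1 ∨ ¬v_2 ∨ ¬v_4) forces v_4 = False.
  then (¬v_3 ∨ v_4) forces v_3 = False.
Try v_5 = False:
  (v_5 ∨ v_6) forces v_6 = True.
  clause (v_3 ∨ v_5 ∨ ¬v_6) is falsified — backtrack.
So v_5 = True.
  then (¬v_2 ∨ ¬v_5 ∨ v_6) forces v_6 = True.
All clauses satisfied.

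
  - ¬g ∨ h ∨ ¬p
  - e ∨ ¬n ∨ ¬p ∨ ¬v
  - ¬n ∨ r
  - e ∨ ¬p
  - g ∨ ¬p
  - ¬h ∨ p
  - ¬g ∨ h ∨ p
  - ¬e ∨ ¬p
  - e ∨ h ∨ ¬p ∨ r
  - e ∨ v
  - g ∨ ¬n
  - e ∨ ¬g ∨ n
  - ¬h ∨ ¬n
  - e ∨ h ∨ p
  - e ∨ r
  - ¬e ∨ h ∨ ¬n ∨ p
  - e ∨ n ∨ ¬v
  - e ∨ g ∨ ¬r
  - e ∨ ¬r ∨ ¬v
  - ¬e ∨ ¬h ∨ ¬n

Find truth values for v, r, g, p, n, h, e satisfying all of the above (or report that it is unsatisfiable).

Set v = True.
Set r = False.
  then (¬n ∨ r) forces n = False.
  then (e ∨ r) forces e = True.
  then (¬e ∨ ¬p) forces p = False.
  then (¬h ∨ p) forces h = False.
  then (¬g ∨ h ∨ p) forces g = False.
All clauses satisfied.

v: True, r: False, g: False, p: False, n: False, h: False, e: True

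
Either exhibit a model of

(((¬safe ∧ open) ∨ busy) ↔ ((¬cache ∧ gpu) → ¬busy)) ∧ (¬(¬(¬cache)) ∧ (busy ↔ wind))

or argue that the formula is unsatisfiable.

safe=F, open=F, cache=F, busy=T, wind=T, gpu=F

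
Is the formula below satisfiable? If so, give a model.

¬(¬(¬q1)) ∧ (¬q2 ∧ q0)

q0=T; q1=F; q2=F

  ¬(¬(¬q1)) = True
    ¬(¬q1) = False
      ¬q1 = True
  ¬q2 ∧ q0 = True
    ¬q2 = True
Both conjuncts True, so the formula holds.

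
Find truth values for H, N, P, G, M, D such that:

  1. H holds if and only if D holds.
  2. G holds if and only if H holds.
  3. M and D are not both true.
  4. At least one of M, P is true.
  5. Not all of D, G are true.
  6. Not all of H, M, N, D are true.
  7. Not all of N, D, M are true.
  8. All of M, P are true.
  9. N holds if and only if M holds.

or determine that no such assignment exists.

H = False, N = True, P = True, G = False, M = True, D = False

  (1) H=F, D=F — same ✓
  (2) G=F, H=F — same ✓
  (3) M=T, D=F — not both ✓
  (4) {M, P}: 2 true — at least one ✓
  (5) {D, G}: 0/2 true — not all ✓
  (6) {H, M, N, D}: 2/4 true — not all ✓
  (7) {N, D, M}: 2/3 true — not all ✓
  (8) {M, P}: all 2 true ✓
  (9) N=T, M=T — same ✓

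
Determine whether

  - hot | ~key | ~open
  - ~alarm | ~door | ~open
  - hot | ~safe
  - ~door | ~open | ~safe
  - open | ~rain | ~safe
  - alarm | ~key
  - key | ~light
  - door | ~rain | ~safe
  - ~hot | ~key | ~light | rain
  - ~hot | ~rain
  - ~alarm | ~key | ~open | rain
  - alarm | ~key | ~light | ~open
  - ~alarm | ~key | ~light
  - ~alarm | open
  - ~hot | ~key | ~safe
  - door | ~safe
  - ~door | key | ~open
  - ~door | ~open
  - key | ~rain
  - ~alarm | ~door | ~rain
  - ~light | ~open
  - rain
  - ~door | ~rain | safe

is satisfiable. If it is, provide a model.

Case rain = True:
  (~hot | ~rain) forces hot = False.
  (hot | ~safe) forces safe = False.
  (key | ~rain) forces key = True.
  (hot | ~key | ~open) forces open = False.
  (alarm | ~key) forces alarm = True.
  Clause (~alarm | open) is falsified — contradiction.
Case rain = False:
  Clause (rain) is falsified — contradiction.
Both cases fail, so the formula is unsatisfiable.

Unsatisfiable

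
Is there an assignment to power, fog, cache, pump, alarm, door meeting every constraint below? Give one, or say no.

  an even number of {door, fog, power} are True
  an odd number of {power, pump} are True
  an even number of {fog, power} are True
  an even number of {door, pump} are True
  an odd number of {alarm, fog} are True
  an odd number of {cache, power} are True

power = True, fog = True, cache = False, pump = False, alarm = False, door = False

{door, fog, power}: 2 true → even ✓
{power, pump}: 1 true → odd ✓
{fog, power}: 2 true → even ✓
{door, pump}: 0 true → even ✓
{alarm, fog}: 1 true → odd ✓
{cache, power}: 1 true → odd ✓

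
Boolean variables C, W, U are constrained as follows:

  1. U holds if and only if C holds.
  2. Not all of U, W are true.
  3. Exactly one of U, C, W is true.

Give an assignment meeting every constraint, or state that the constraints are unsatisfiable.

C = False, W = True, U = False

  (1) U=F, C=F — same ✓
  (2) {U, W}: 1/2 true — not all ✓
  (3) {U, C, W}: 1 true — exactly one ✓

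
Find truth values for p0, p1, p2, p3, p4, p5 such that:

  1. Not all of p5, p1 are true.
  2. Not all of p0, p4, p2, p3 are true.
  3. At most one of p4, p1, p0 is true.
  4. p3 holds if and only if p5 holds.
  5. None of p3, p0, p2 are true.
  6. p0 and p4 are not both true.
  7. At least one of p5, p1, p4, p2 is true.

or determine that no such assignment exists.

p0 = False; p1 = False; p2 = False; p3 = False; p4 = True; p5 = False

  (1) {p5, p1}: 0/2 true — not all ✓
  (2) {p0, p4, p2, p3}: 1/4 true — not all ✓
  (3) {p4, p1, p0}: 1 true — at most one ✓
  (4) p3=F, p5=F — same ✓
  (5) {p3, p0, p2}: 0 true — none ✓
  (6) p0=F, p4=T — not both ✓
  (7) {p5, p1, p4, p2}: 1 true — at least one ✓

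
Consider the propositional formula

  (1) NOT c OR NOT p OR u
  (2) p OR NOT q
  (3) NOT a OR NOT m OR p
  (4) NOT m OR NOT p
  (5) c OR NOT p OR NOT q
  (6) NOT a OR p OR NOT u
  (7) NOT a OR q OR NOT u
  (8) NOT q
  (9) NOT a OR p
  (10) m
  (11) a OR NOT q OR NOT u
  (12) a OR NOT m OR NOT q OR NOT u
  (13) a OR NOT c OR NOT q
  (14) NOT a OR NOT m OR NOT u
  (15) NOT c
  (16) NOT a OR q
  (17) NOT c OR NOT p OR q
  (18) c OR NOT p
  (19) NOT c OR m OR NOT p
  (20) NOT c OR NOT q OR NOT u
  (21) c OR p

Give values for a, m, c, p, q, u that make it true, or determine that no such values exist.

No satisfying assignment exists.

Case c = True:
  Clause (NOT c) is falsified — contradiction.
Case c = False:
  (NOT q) forces q = False.
  (m) forces m = True.
  (NOT m OR NOT p) forces p = False.
  Clause (c OR p) is falsified — contradiction.
Both cases fail, so the formula is unsatisfiable.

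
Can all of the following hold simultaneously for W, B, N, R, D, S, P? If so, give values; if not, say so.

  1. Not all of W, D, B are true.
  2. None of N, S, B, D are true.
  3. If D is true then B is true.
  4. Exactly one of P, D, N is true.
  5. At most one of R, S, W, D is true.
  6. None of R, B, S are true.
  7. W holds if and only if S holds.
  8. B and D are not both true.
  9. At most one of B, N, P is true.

W = False, B = False, N = False, R = False, D = False, S = False, P = True

  (1) {W, D, B}: 0/3 true — not all ✓
  (2) {N, S, B, D}: 0 true — none ✓
  (3) D=F ⇒ B: vacuous ✓
  (4) {P, D, N}: 1 true — exactly one ✓
  (5) {R, S, W, D}: 0 true — at most one ✓
  (6) {R, B, S}: 0 true — none ✓
  (7) W=F, S=F — same ✓
  (8) B=F, D=F — not both ✓
  (9) {B, N, P}: 1 true — at most one ✓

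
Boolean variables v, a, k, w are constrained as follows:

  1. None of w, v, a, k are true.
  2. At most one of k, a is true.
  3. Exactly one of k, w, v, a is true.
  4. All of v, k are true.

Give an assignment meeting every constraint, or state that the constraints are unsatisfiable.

UNSATISFIABLE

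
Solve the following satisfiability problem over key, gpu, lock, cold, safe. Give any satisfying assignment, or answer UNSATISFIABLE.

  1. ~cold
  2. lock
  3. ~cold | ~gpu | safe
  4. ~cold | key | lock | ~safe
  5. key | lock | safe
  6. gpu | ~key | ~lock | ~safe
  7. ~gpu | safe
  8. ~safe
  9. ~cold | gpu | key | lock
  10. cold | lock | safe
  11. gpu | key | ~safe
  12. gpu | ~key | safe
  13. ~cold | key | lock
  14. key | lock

key=F; gpu=F; lock=T; cold=F; safe=F

Unit clause (~cold) forces cold = False.
Unit clause (lock) forces lock = True.
Unit clause (~safe) forces safe = False.
In (~gpu | safe) only ~gpu is left, so gpu = False.
In (gpu | ~key | safe) only ~key is left, so key = False.
All clauses satisfied.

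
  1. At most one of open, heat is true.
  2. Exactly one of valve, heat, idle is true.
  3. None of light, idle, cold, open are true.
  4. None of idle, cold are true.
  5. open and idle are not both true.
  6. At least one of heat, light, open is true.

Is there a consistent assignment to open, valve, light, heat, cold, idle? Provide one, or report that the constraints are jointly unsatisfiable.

open = False; valve = False; light = False; heat = True; cold = False; idle = False

  (1) {open, heat}: 1 true — at most one ✓
  (2) {valve, heat, idle}: 1 true — exactly one ✓
  (3) {light, idle, cold, open}: 0 true — none ✓
  (4) {idle, cold}: 0 true — none ✓
  (5) open=F, idle=F — not both ✓
  (6) {heat, light, open}: 1 true — at least one ✓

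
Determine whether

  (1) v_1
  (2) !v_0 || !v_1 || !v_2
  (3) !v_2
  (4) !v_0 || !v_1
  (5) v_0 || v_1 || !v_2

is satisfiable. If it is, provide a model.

v_0=F; v_1=T; v_2=F

Unit clause (v_1) forces v_1 = True.
Unit clause (!v_2) forces v_2 = False.
In (!v_0 || !v_1) only !v_0 is left, so v_0 = False.
Check each clause:
  (v_1): v_1 holds.
  (!v_0 || !v_1 || !v_2): !v_0 holds.
  (!v_2): !v_2 holds.
  (!v_0 || !v_1): !v_0 holds.
  (v_0 || v_1 || !v_2): v_1 holds.
All clauses satisfied.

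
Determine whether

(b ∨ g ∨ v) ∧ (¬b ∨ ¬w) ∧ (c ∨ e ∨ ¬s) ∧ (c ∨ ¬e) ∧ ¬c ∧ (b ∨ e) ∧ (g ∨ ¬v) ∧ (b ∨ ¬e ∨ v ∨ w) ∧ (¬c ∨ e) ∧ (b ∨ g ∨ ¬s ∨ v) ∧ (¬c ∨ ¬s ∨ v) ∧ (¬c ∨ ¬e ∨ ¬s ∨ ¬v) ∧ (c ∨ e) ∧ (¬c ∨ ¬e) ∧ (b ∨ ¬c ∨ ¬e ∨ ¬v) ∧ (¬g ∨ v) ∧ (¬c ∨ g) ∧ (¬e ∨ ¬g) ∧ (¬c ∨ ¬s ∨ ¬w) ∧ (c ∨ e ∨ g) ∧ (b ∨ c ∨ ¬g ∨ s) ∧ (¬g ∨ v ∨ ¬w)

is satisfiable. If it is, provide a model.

Case c = True:
  Clause (¬c) is falsified — contradiction.
Case c = False:
  (c ∨ ¬e) forces e = False.
  Clause (c ∨ e) is falsified — contradiction.
Both cases fail, so the formula is unsatisfiable.

UNSATISFIABLE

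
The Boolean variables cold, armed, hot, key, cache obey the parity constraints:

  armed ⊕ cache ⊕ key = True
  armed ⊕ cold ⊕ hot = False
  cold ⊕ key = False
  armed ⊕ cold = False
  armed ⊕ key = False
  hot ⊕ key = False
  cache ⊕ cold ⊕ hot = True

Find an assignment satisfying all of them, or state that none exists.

cold: False; armed: False; hot: False; key: False; cache: True

armed ⊕ cache ⊕ key = F ⊕ T ⊕ F = True ✓
armed ⊕ cold ⊕ hot = F ⊕ F ⊕ F = False ✓
cold ⊕ key = F ⊕ F = False ✓
armed ⊕ cold = F ⊕ F = False ✓
armed ⊕ key = F ⊕ F = False ✓
hot ⊕ key = F ⊕ F = False ✓
cache ⊕ cold ⊕ hot = T ⊕ F ⊕ F = True ✓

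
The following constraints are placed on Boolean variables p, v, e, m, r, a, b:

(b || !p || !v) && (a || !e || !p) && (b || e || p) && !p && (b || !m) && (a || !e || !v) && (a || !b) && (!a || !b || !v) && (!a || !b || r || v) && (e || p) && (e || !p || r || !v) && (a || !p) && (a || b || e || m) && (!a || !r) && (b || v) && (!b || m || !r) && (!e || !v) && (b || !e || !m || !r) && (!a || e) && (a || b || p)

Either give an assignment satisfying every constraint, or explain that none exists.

The formula is unsatisfiable.

Case p = True:
  Clause (!p) is falsified — contradiction.
Case p = False:
  (e || p) forces e = True.
  (!e || !v) forces v = False.
  (b || v) forces b = True.
  (a || !b) forces a = True.
  (!a || !b || r || v) forces r = True.
  Clause (!a || !r) is falsified — contradiction.
Both cases fail, so the formula is unsatisfiable.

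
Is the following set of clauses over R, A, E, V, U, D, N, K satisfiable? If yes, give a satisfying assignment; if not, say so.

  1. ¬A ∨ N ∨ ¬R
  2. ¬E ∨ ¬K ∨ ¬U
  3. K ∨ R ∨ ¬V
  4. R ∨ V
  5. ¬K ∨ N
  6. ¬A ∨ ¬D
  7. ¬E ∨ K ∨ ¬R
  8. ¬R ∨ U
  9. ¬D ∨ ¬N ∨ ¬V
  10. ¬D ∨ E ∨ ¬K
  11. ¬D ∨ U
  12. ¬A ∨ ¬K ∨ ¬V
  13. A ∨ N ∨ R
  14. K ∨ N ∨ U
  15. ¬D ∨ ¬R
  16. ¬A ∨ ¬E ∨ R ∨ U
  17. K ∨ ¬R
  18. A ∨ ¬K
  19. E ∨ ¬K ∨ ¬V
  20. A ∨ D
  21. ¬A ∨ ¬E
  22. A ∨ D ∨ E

Set R = True.
  then (¬R ∨ U) forces U = True.
  then (¬D ∨ ¬R) forces D = False.
  then (K ∨ ¬R) forces K = True.
  then (A ∨ ¬K) forces A = True.
  then (¬A ∨ ¬E) forces E = False.
  then (¬A ∨ N ∨ ¬R) forces N = True.
  then (¬A ∨ ¬K ∨ ¬V) forces V = False.
All clauses satisfied.

R: True, A: True, E: False, V: False, U: True, D: False, N: True, K: True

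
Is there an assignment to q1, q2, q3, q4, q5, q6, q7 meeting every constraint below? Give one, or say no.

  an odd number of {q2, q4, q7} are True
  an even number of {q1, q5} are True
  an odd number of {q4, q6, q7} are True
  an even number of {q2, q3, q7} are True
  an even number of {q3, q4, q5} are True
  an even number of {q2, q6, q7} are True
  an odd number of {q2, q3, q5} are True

q1=T; q2=T; q3=T; q4=F; q5=T; q6=T; q7=F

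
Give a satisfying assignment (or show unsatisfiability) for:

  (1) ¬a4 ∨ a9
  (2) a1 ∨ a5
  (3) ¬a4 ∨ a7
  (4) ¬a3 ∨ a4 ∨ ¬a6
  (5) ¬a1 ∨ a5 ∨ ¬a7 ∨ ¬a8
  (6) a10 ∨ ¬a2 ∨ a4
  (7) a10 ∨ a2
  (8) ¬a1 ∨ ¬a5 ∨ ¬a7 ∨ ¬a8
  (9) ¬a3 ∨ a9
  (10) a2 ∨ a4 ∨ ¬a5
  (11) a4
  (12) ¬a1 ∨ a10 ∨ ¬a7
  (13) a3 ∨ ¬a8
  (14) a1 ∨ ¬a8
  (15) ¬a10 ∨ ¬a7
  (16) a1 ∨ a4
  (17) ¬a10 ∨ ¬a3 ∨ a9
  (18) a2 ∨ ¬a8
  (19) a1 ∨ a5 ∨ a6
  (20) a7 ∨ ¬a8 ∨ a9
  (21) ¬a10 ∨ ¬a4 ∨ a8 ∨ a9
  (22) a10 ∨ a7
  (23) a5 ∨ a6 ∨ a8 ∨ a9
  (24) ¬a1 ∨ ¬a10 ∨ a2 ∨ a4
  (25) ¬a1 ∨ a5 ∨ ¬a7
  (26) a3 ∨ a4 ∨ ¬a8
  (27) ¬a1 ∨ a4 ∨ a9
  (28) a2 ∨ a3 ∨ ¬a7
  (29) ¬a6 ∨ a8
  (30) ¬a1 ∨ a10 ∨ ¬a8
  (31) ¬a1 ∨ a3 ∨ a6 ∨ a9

a1 = False, a2 = True, a3 = False, a4 = True, a5 = True, a6 = False, a7 = True, a8 = False, a9 = True, a10 = False

Unit clause (a4) forces a4 = True.
In (¬a4 ∨ a9) only a9 is left, so a9 = True.
In (¬a4 ∨ a7) only a7 is left, so a7 = True.
In (¬a10 ∨ ¬a7) only ¬a10 is left, so a10 = False.
In (a10 ∨ a2) only a2 is left, so a2 = True.
In (¬a1 ∨ a10 ∨ ¬a7) only ¬a1 is left, so a1 = False.
In (a1 ∨ ¬a8) only ¬a8 is left, so a8 = False.
In (¬a6 ∨ a8) only ¬a6 is left, so a6 = False.
In (a1 ∨ a5) only a5 is left, so a5 = True.
Set a3 = False.
All clauses satisfied.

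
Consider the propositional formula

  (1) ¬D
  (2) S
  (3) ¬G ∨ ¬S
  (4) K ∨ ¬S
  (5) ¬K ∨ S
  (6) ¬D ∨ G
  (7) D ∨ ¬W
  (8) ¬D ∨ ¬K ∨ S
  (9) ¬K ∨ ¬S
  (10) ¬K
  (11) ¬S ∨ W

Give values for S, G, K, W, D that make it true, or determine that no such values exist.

Case K = True:
  Clause (¬K) is falsified — contradiction.
Case K = False:
  (¬D) forces D = False.
  (S) forces S = True.
  Clause (K ∨ ¬S) is falsified — contradiction.
Both cases fail, so the formula is unsatisfiable.

Unsatisfiable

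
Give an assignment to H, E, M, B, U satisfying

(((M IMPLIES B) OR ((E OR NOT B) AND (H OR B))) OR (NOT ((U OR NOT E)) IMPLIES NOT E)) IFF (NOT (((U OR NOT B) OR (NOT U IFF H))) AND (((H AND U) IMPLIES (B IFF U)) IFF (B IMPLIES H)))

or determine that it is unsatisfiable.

H=F, E=T, M=T, B=F, U=F

  (((M IMPLIES B) OR ((E OR NOT B) AND (H OR B))) OR (NOT ((U OR NOT E)) IMPLIES NOT E)) IFF (NOT (((U OR NOT B) OR (NOT U IFF H))) AND (((H AND U) IMPLIES (B IFF U)) IFF (B IMPLIES H))) = True
    ((M IMPLIES B) OR ((E OR NOT B) AND (H OR B))) OR (NOT ((U OR NOT E)) IMPLIES NOT E) = False
      (M IMPLIES B) OR ((E OR NOT B) AND (H OR B)) = False
        M IMPLIES B = False
        (E OR NOT B) AND (H OR B) = False
          E OR NOT B = True
            NOT B = True
          H OR B = False
      NOT ((U OR NOT E)) IMPLIES NOT E = False
        NOT ((U OR NOT E)) = True
          U OR NOT E = False
            NOT E = False
        NOT E = False
    NOT (((U OR NOT B) OR (NOT U IFF H))) AND (((H AND U) IMPLIES (B IFF U)) IFF (B IMPLIES H)) = False
      NOT (((U OR NOT B) OR (NOT U IFF H))) = False
        (U OR NOT B) OR (NOT U IFF H) = True
          U OR NOT B = True
            NOT B = True
          NOT U IFF H = False
            NOT U = True
      ((H AND U) IMPLIES (B IFF U)) IFF (B IMPLIES H) = True
        (H AND U) IMPLIES (B IFF U) = True
          H AND U = False
          B IFF U = True
        B IMPLIES H = True
The formula evaluates to True.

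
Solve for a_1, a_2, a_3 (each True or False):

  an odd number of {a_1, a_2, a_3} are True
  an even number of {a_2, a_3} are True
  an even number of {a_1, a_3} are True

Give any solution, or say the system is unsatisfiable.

a_1=T, a_2=T, a_3=T

{a_1, a_2, a_3}: 3 true → odd ✓
{a_2, a_3}: 2 true → even ✓
{a_1, a_3}: 2 true → even ✓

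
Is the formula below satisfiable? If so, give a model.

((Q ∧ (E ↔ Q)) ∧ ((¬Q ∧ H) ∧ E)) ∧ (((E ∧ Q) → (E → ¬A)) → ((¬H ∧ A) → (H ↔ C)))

Case Q = True: the conjunct ¬Q is False.
Case Q = False: the conjunct Q is False.
Both cases fail — unsatisfiable.

Unsatisfiable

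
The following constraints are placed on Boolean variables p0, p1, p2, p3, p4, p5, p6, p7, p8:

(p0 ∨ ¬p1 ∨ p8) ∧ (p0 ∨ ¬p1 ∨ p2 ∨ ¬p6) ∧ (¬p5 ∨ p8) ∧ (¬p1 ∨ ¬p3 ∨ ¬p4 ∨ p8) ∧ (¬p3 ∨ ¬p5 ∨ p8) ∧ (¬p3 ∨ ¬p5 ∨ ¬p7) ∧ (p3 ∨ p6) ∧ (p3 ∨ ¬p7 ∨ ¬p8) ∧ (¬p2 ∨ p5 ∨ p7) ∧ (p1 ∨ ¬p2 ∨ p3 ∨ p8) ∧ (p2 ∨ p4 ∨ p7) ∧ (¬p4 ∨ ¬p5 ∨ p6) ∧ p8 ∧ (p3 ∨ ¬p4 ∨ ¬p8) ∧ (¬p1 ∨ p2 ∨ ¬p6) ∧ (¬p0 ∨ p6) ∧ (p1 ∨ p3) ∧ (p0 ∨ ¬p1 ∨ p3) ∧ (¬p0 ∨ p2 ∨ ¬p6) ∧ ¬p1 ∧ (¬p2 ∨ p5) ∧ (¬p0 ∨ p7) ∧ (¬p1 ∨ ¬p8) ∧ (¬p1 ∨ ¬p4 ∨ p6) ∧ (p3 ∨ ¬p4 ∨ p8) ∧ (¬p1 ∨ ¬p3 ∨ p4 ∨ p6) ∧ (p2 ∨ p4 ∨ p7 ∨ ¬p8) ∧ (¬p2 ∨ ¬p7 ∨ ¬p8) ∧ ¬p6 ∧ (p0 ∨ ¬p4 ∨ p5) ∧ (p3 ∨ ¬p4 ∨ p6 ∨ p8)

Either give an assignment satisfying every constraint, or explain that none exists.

Unit clause (p8) forces p8 = True.
Unit clause (¬p1) forces p1 = False.
Unit clause (¬p6) forces p6 = False.
In (p3 ∨ p6) only p3 is left, so p3 = True.
In (¬p0 ∨ p6) only ¬p0 is left, so p0 = False.
Set p2 = True.
  then (¬p2 ∨ p5) forces p5 = True.
  then (¬p2 ∨ ¬p7 ∨ ¬p8) forces p7 = False.
  then (¬p4 ∨ ¬p5 ∨ p6) forces p4 = False.
All clauses satisfied.

p0 = False; p1 = False; p2 = True; p3 = True; p4 = False; p5 = True; p6 = False; p7 = False; p8 = True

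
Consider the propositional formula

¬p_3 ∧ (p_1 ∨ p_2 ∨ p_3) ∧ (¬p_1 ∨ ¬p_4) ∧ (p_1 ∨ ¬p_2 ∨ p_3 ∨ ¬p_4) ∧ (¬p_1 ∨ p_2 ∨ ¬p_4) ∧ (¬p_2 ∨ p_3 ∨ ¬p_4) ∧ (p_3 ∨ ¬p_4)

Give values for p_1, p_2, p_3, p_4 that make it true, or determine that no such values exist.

Unit clause (¬p_3) forces p_3 = False.
In (p_3 ∨ ¬p_4) only ¬p_4 is left, so p_4 = False.
Set p_1 = True.
Set p_2 = True.
Check each clause:
  (¬p_3): ¬p_3 holds.
  (p_1 ∨ p_2 ∨ p_3): p_1 holds.
  (¬p_1 ∨ ¬p_4): ¬p_4 holds.
  (p_1 ∨ ¬p_2 ∨ p_3 ∨ ¬p_4): p_1 holds.
  (¬p_1 ∨ p_2 ∨ ¬p_4): p_2 holds.
  (¬p_2 ∨ p_3 ∨ ¬p_4): ¬p_4 holds.
  (p_3 ∨ ¬p_4): ¬p_4 holds.
All clauses satisfied.

p_1: True, p_2: True, p_3: False, p_4: False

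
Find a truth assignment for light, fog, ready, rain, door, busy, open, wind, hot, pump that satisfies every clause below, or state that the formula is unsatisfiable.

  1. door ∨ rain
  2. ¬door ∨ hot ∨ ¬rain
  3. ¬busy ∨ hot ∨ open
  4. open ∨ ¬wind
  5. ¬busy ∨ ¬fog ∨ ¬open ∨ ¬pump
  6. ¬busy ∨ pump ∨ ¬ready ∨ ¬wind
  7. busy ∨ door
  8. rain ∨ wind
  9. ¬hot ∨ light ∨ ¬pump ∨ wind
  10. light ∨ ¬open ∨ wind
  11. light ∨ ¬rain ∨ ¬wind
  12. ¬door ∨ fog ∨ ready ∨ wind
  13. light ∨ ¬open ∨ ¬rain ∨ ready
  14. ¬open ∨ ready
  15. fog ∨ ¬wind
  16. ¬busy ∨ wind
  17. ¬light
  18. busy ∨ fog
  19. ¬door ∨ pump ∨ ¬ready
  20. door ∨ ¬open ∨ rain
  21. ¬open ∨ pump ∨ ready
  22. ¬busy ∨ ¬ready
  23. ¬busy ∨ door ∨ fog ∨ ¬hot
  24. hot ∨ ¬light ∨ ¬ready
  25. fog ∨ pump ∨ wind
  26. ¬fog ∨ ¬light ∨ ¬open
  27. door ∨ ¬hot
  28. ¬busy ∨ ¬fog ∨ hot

light=F, fog=T, ready=F, rain=T, door=T, busy=F, open=F, wind=F, hot=T, pump=F

Unit clause (¬light) forces light = False.
Try fog = False:
  (fog ∨ ¬wind) forces wind = False.
  (rain ∨ wind) forces rain = True.
  (light ∨ ¬open ∨ wind) forces open = False.
  (¬busy ∨ wind) forces busy = False.
  clause (busy ∨ fog) is falsified — backtrack.
So fog = True.
Set ready = False.
  then (¬open ∨ ready) forces open = False.
  then (open ∨ ¬wind) forces wind = False.
  then (rain ∨ wind) forces rain = True.
  then (¬busy ∨ wind) forces busy = False.
  then (busy ∨ door) forces door = True.
  then (¬door ∨ hot ∨ ¬rain) forces hot = True.
  then (¬hot ∨ light ∨ ¬pump ∨ wind) forces pump = False.
All clauses satisfied.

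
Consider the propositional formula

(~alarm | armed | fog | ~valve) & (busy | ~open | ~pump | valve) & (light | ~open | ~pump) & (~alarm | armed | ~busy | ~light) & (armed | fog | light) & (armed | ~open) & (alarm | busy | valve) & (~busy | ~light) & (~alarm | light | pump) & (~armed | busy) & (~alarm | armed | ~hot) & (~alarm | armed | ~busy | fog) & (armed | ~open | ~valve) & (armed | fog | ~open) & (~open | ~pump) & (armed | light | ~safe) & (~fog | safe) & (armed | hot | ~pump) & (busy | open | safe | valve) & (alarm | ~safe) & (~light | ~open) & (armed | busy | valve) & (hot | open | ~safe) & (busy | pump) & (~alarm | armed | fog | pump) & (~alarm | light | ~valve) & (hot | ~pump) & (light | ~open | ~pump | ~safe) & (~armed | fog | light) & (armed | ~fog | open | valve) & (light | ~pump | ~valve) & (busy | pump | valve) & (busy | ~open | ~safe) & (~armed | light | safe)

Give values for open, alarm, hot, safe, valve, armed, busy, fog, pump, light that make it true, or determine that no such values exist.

Set open = False.
Set alarm = True.
Set hot = True.
  then (~alarm | armed | ~hot) forces armed = True.
  then (~armed | busy) forces busy = True.
  then (~busy | ~light) forces light = False.
  then (~alarm | light | pump) forces pump = True.
  then (~alarm | light | ~valve) forces valve = False.
  then (~armed | fog | light) forces fog = True.
  then (~armed | light | safe) forces safe = True.
All clauses satisfied.

open = False, alarm = True, hot = True, safe = True, valve = False, armed = True, busy = True, fog = True, pump = True, light = False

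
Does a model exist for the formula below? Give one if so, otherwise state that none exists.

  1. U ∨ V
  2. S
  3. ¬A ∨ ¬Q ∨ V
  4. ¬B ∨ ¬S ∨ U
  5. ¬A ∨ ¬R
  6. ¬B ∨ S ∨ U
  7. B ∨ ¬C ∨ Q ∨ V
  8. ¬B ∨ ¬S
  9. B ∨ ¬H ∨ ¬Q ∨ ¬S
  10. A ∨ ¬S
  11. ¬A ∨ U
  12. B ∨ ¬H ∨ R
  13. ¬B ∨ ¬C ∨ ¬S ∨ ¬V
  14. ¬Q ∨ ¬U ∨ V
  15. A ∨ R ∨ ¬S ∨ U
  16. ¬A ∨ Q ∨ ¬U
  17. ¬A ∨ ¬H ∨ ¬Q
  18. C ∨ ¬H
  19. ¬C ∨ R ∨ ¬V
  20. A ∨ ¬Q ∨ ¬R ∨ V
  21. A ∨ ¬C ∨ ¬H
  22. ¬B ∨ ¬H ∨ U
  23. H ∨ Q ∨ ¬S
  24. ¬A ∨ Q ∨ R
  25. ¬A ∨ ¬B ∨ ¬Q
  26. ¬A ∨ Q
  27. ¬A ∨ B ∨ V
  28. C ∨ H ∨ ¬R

V: True, A: True, C: False, H: False, B: False, S: True, Q: True, R: False, U: True

Unit clause (S) forces S = True.
In (¬B ∨ ¬S) only ¬B is left, so B = False.
In (A ∨ ¬S) only A is left, so A = True.
In (¬A ∨ U) only U is left, so U = True.
In (¬A ∨ Q ∨ ¬U) only Q is left, so Q = True.
In (¬A ∨ ¬H ∨ ¬Q) only ¬H is left, so H = False.
In (¬A ∨ B ∨ V) only V is left, so V = True.
In (¬A ∨ ¬R) only ¬R is left, so R = False.
In (¬C ∨ R ∨ ¬V) only ¬C is left, so C = False.
All clauses satisfied.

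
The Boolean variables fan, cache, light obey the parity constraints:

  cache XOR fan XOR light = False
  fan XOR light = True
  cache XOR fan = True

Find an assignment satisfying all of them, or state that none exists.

fan: False, cache: True, light: True

cache XOR fan XOR light = T XOR F XOR T = False ✓
fan XOR light = F XOR T = True ✓
cache XOR fan = T XOR F = True ✓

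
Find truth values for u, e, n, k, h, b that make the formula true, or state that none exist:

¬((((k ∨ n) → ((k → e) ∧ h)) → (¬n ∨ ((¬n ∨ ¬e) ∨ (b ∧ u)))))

u=T, e=T, n=T, k=F, h=T, b=F

  ¬((((k ∨ n) → ((k → e) ∧ h)) → (¬n ∨ ((¬n ∨ ¬e) ∨ (b ∧ u))))) = True
    ((k ∨ n) → ((k → e) ∧ h)) → (¬n ∨ ((¬n ∨ ¬e) ∨ (b ∧ u))) = False
      (k ∨ n) → ((k → e) ∧ h) = True
        k ∨ n = True
        (k → e) ∧ h = True
          k → e = True
      ¬n ∨ ((¬n ∨ ¬e) ∨ (b ∧ u)) = False
        ¬n = False
        (¬n ∨ ¬e) ∨ (b ∧ u) = False
          ¬n ∨ ¬e = False
            ¬n = False
            ¬e = False
          b ∧ u = False
The formula evaluates to True.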